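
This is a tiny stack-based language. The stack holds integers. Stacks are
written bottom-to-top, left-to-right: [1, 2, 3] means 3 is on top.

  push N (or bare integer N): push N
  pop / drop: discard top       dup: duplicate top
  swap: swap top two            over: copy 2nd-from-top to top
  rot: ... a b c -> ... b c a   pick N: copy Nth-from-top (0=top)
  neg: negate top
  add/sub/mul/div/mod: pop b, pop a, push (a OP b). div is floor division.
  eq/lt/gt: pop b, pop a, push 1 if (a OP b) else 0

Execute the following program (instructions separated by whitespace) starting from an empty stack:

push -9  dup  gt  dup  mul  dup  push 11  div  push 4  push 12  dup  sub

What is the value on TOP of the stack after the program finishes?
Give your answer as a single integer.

After 'push -9': [-9]
After 'dup': [-9, -9]
After 'gt': [0]
After 'dup': [0, 0]
After 'mul': [0]
After 'dup': [0, 0]
After 'push 11': [0, 0, 11]
After 'div': [0, 0]
After 'push 4': [0, 0, 4]
After 'push 12': [0, 0, 4, 12]
After 'dup': [0, 0, 4, 12, 12]
After 'sub': [0, 0, 4, 0]

Answer: 0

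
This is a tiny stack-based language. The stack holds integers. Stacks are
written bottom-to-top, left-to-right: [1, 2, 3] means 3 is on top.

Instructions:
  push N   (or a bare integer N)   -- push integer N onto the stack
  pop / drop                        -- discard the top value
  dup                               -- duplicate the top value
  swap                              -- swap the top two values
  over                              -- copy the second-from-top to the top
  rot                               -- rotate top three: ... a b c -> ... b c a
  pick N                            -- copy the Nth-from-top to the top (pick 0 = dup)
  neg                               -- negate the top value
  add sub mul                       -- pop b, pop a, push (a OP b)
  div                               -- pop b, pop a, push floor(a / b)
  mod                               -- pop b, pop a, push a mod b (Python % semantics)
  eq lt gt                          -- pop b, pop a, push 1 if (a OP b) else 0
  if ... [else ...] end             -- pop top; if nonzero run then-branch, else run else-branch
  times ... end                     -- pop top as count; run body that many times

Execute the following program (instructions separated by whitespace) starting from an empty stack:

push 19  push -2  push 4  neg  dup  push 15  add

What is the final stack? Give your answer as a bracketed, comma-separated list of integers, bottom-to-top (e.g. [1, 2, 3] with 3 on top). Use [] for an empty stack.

After 'push 19': [19]
After 'push -2': [19, -2]
After 'push 4': [19, -2, 4]
After 'neg': [19, -2, -4]
After 'dup': [19, -2, -4, -4]
After 'push 15': [19, -2, -4, -4, 15]
After 'add': [19, -2, -4, 11]

Answer: [19, -2, -4, 11]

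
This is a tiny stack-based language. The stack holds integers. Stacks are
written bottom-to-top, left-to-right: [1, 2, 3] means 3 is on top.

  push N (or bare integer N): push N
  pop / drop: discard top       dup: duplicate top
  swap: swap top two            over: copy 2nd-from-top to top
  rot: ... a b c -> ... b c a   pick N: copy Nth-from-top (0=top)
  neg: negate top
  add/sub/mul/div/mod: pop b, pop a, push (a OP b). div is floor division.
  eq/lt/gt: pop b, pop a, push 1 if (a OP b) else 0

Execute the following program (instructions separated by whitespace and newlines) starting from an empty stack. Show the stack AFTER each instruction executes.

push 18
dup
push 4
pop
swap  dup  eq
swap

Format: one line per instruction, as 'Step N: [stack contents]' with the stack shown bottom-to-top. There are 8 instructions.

Step 1: [18]
Step 2: [18, 18]
Step 3: [18, 18, 4]
Step 4: [18, 18]
Step 5: [18, 18]
Step 6: [18, 18, 18]
Step 7: [18, 1]
Step 8: [1, 18]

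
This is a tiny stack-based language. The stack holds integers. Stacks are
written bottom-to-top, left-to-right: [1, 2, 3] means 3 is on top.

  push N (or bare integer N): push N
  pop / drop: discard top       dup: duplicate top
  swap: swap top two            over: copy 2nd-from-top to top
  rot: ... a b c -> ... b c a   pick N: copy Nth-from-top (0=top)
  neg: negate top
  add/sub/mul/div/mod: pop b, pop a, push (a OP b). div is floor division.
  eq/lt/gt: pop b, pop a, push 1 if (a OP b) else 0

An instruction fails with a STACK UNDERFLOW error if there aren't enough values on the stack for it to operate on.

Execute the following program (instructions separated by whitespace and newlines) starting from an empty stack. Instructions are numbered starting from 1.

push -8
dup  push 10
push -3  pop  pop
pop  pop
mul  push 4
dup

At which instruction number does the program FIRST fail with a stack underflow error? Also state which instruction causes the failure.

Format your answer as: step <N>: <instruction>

Answer: step 9: mul

Derivation:
Step 1 ('push -8'): stack = [-8], depth = 1
Step 2 ('dup'): stack = [-8, -8], depth = 2
Step 3 ('push 10'): stack = [-8, -8, 10], depth = 3
Step 4 ('push -3'): stack = [-8, -8, 10, -3], depth = 4
Step 5 ('pop'): stack = [-8, -8, 10], depth = 3
Step 6 ('pop'): stack = [-8, -8], depth = 2
Step 7 ('pop'): stack = [-8], depth = 1
Step 8 ('pop'): stack = [], depth = 0
Step 9 ('mul'): needs 2 value(s) but depth is 0 — STACK UNDERFLOW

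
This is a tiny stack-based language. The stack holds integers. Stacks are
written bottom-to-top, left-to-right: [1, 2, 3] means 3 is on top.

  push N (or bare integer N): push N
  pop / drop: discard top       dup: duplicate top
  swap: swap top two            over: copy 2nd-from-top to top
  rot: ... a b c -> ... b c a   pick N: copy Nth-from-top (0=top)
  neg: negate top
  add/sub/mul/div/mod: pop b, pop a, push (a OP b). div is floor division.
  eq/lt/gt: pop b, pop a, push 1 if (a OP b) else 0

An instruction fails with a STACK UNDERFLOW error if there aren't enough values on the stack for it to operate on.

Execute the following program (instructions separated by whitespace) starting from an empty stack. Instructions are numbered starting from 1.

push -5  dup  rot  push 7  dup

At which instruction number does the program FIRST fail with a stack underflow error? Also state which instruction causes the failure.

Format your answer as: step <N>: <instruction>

Answer: step 3: rot

Derivation:
Step 1 ('push -5'): stack = [-5], depth = 1
Step 2 ('dup'): stack = [-5, -5], depth = 2
Step 3 ('rot'): needs 3 value(s) but depth is 2 — STACK UNDERFLOW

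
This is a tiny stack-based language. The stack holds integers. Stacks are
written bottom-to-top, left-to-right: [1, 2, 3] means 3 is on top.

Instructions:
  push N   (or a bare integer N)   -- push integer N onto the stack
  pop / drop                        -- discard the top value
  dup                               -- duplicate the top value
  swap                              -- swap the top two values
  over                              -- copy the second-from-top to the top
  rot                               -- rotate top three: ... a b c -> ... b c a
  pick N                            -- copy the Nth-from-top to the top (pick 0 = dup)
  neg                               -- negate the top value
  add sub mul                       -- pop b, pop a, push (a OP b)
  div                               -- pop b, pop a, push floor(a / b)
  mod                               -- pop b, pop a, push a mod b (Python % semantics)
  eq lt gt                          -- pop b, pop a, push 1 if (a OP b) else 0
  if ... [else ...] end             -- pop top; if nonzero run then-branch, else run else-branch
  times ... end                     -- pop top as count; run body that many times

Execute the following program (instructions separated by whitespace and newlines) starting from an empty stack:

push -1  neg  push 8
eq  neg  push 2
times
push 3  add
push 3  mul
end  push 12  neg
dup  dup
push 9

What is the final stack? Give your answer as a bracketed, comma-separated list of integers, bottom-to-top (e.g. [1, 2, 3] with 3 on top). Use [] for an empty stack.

Answer: [36, -12, -12, -12, 9]

Derivation:
After 'push -1': [-1]
After 'neg': [1]
After 'push 8': [1, 8]
After 'eq': [0]
After 'neg': [0]
After 'push 2': [0, 2]
After 'times': [0]
After 'push 3': [0, 3]
After 'add': [3]
After 'push 3': [3, 3]
After 'mul': [9]
After 'push 3': [9, 3]
After 'add': [12]
After 'push 3': [12, 3]
After 'mul': [36]
After 'push 12': [36, 12]
After 'neg': [36, -12]
After 'dup': [36, -12, -12]
After 'dup': [36, -12, -12, -12]
After 'push 9': [36, -12, -12, -12, 9]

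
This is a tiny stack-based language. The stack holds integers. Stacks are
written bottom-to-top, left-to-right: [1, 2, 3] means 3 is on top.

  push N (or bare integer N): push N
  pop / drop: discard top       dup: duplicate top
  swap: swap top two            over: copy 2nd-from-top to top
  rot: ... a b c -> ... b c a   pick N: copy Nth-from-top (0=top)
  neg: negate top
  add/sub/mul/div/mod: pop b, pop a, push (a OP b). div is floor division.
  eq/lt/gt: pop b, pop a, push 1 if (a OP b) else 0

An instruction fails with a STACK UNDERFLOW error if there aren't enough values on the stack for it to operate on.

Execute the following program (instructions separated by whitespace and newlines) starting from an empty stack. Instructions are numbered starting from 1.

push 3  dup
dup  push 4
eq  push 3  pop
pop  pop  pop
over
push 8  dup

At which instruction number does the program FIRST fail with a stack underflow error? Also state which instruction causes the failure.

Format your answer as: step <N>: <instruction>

Answer: step 11: over

Derivation:
Step 1 ('push 3'): stack = [3], depth = 1
Step 2 ('dup'): stack = [3, 3], depth = 2
Step 3 ('dup'): stack = [3, 3, 3], depth = 3
Step 4 ('push 4'): stack = [3, 3, 3, 4], depth = 4
Step 5 ('eq'): stack = [3, 3, 0], depth = 3
Step 6 ('push 3'): stack = [3, 3, 0, 3], depth = 4
Step 7 ('pop'): stack = [3, 3, 0], depth = 3
Step 8 ('pop'): stack = [3, 3], depth = 2
Step 9 ('pop'): stack = [3], depth = 1
Step 10 ('pop'): stack = [], depth = 0
Step 11 ('over'): needs 2 value(s) but depth is 0 — STACK UNDERFLOW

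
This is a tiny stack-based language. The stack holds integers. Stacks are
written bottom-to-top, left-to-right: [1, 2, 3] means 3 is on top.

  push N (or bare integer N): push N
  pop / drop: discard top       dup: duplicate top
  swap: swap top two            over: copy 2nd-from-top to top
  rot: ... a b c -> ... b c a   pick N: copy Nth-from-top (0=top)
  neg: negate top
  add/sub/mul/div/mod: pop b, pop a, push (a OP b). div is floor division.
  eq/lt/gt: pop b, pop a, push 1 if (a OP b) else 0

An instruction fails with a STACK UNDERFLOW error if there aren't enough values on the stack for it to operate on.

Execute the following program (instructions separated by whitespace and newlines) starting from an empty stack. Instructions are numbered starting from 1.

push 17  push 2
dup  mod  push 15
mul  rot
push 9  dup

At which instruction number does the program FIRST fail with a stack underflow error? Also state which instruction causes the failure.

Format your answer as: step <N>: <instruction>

Step 1 ('push 17'): stack = [17], depth = 1
Step 2 ('push 2'): stack = [17, 2], depth = 2
Step 3 ('dup'): stack = [17, 2, 2], depth = 3
Step 4 ('mod'): stack = [17, 0], depth = 2
Step 5 ('push 15'): stack = [17, 0, 15], depth = 3
Step 6 ('mul'): stack = [17, 0], depth = 2
Step 7 ('rot'): needs 3 value(s) but depth is 2 — STACK UNDERFLOW

Answer: step 7: rot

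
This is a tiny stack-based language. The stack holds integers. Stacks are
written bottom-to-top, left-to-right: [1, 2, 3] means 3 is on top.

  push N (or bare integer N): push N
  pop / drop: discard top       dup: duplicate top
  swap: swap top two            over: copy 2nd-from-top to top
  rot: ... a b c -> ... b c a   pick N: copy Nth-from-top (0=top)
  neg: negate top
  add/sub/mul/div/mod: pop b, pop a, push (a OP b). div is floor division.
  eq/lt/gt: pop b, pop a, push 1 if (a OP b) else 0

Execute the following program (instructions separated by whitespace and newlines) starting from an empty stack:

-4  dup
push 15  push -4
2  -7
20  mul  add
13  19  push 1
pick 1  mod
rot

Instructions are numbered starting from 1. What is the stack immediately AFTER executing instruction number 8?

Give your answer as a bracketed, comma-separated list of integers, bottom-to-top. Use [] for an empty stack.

Step 1 ('-4'): [-4]
Step 2 ('dup'): [-4, -4]
Step 3 ('push 15'): [-4, -4, 15]
Step 4 ('push -4'): [-4, -4, 15, -4]
Step 5 ('2'): [-4, -4, 15, -4, 2]
Step 6 ('-7'): [-4, -4, 15, -4, 2, -7]
Step 7 ('20'): [-4, -4, 15, -4, 2, -7, 20]
Step 8 ('mul'): [-4, -4, 15, -4, 2, -140]

Answer: [-4, -4, 15, -4, 2, -140]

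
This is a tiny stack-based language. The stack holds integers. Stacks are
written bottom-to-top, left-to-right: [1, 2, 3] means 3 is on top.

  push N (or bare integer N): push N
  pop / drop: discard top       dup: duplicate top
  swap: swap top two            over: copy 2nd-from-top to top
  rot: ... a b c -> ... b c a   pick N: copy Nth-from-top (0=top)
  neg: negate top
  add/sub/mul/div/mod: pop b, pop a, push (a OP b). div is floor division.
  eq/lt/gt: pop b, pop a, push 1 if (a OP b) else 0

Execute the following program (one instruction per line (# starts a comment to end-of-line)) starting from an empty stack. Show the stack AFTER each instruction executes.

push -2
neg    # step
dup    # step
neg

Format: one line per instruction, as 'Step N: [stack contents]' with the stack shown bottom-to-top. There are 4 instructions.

Step 1: [-2]
Step 2: [2]
Step 3: [2, 2]
Step 4: [2, -2]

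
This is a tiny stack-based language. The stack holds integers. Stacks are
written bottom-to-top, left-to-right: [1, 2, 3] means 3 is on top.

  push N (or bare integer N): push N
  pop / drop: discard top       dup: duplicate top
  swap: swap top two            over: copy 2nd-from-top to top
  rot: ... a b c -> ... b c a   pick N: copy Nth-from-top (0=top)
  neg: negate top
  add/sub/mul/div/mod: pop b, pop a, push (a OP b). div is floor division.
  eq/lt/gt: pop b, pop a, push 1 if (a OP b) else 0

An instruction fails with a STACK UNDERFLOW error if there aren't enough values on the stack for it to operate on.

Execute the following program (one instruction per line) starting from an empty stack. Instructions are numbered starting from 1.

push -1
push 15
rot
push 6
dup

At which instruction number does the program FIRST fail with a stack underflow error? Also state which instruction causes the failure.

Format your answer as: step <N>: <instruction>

Step 1 ('push -1'): stack = [-1], depth = 1
Step 2 ('push 15'): stack = [-1, 15], depth = 2
Step 3 ('rot'): needs 3 value(s) but depth is 2 — STACK UNDERFLOW

Answer: step 3: rot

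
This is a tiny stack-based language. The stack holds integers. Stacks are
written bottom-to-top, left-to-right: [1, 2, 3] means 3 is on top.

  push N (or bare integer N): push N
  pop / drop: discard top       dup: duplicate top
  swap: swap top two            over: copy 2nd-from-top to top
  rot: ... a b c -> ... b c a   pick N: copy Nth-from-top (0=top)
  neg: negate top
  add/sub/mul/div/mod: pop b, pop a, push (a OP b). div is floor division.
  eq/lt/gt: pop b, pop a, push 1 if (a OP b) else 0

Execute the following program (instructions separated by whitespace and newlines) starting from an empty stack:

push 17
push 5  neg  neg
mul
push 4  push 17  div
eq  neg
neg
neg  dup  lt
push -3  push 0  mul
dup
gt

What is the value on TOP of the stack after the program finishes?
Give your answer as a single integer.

After 'push 17': [17]
After 'push 5': [17, 5]
After 'neg': [17, -5]
After 'neg': [17, 5]
After 'mul': [85]
After 'push 4': [85, 4]
After 'push 17': [85, 4, 17]
After 'div': [85, 0]
After 'eq': [0]
After 'neg': [0]
After 'neg': [0]
After 'neg': [0]
After 'dup': [0, 0]
After 'lt': [0]
After 'push -3': [0, -3]
After 'push 0': [0, -3, 0]
After 'mul': [0, 0]
After 'dup': [0, 0, 0]
After 'gt': [0, 0]

Answer: 0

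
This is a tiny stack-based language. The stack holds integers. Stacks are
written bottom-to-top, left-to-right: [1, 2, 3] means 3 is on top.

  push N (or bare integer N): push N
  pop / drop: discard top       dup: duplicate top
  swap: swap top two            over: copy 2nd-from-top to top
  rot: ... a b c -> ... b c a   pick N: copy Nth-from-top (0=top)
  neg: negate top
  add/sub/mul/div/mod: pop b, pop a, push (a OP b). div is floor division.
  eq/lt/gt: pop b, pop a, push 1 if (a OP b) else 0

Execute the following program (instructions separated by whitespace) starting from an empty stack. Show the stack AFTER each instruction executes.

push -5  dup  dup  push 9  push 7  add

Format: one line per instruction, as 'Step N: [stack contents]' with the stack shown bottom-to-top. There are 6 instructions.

Step 1: [-5]
Step 2: [-5, -5]
Step 3: [-5, -5, -5]
Step 4: [-5, -5, -5, 9]
Step 5: [-5, -5, -5, 9, 7]
Step 6: [-5, -5, -5, 16]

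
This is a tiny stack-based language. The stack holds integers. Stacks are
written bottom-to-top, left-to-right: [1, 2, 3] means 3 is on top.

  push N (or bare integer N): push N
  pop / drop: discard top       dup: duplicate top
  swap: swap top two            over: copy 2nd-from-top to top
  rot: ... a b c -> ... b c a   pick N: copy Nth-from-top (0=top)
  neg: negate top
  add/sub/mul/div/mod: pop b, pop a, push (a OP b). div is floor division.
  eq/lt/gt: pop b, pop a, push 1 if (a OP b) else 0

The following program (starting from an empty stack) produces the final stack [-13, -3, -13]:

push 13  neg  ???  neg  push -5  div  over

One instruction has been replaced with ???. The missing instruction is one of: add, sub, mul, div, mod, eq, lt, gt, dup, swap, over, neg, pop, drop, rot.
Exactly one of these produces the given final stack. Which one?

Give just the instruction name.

Answer: dup

Derivation:
Stack before ???: [-13]
Stack after ???:  [-13, -13]
The instruction that transforms [-13] -> [-13, -13] is: dup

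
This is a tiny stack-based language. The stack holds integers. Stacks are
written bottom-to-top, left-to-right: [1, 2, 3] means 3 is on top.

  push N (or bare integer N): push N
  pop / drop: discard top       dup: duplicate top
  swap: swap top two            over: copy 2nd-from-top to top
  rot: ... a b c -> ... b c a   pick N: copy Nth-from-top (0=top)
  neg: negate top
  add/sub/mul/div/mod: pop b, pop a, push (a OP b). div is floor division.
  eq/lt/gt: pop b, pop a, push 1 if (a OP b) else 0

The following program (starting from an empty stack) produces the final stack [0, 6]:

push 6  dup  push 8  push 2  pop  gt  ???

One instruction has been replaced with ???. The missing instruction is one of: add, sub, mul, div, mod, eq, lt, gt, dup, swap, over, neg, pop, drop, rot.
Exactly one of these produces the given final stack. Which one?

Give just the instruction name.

Answer: swap

Derivation:
Stack before ???: [6, 0]
Stack after ???:  [0, 6]
The instruction that transforms [6, 0] -> [0, 6] is: swap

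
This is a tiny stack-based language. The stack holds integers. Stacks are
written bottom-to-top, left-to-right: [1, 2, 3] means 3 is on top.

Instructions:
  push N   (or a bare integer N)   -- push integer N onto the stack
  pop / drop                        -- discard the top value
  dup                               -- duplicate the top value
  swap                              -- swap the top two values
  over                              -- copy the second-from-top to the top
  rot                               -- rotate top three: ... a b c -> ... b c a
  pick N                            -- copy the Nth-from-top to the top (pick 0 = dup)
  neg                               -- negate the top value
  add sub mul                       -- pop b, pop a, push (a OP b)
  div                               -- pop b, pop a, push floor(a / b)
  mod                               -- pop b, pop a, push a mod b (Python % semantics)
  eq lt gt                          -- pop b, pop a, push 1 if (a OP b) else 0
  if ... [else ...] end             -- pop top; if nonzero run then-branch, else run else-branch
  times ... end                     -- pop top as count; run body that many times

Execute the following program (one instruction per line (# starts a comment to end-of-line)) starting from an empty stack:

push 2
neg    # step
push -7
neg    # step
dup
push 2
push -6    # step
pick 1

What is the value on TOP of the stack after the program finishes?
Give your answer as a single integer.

Answer: 2

Derivation:
After 'push 2': [2]
After 'neg': [-2]
After 'push -7': [-2, -7]
After 'neg': [-2, 7]
After 'dup': [-2, 7, 7]
After 'push 2': [-2, 7, 7, 2]
After 'push -6': [-2, 7, 7, 2, -6]
After 'pick 1': [-2, 7, 7, 2, -6, 2]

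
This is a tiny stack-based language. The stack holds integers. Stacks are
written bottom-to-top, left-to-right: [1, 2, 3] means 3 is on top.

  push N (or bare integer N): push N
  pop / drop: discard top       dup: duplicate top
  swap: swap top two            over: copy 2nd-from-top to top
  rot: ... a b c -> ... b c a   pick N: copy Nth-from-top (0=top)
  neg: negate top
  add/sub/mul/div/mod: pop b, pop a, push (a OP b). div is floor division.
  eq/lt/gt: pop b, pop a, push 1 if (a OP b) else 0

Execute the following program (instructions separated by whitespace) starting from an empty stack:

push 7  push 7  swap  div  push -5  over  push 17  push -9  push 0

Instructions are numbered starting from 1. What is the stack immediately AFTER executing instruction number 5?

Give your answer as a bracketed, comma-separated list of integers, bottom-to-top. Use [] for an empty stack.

Answer: [1, -5]

Derivation:
Step 1 ('push 7'): [7]
Step 2 ('push 7'): [7, 7]
Step 3 ('swap'): [7, 7]
Step 4 ('div'): [1]
Step 5 ('push -5'): [1, -5]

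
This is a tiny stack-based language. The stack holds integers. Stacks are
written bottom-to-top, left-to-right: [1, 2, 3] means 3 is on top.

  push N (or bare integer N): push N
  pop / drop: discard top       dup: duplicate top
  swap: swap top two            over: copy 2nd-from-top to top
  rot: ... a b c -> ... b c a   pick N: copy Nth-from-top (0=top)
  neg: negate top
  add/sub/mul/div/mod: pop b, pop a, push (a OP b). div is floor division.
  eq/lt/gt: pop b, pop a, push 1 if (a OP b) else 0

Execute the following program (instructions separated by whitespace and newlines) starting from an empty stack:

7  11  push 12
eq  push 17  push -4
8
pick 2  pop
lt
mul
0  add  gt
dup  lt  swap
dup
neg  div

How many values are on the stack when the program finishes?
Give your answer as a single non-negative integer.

Answer: 2

Derivation:
After 'push 7': stack = [7] (depth 1)
After 'push 11': stack = [7, 11] (depth 2)
After 'push 12': stack = [7, 11, 12] (depth 3)
After 'eq': stack = [7, 0] (depth 2)
After 'push 17': stack = [7, 0, 17] (depth 3)
After 'push -4': stack = [7, 0, 17, -4] (depth 4)
After 'push 8': stack = [7, 0, 17, -4, 8] (depth 5)
After 'pick 2': stack = [7, 0, 17, -4, 8, 17] (depth 6)
After 'pop': stack = [7, 0, 17, -4, 8] (depth 5)
After 'lt': stack = [7, 0, 17, 1] (depth 4)
After 'mul': stack = [7, 0, 17] (depth 3)
After 'push 0': stack = [7, 0, 17, 0] (depth 4)
After 'add': stack = [7, 0, 17] (depth 3)
After 'gt': stack = [7, 0] (depth 2)
After 'dup': stack = [7, 0, 0] (depth 3)
After 'lt': stack = [7, 0] (depth 2)
After 'swap': stack = [0, 7] (depth 2)
After 'dup': stack = [0, 7, 7] (depth 3)
After 'neg': stack = [0, 7, -7] (depth 3)
After 'div': stack = [0, -1] (depth 2)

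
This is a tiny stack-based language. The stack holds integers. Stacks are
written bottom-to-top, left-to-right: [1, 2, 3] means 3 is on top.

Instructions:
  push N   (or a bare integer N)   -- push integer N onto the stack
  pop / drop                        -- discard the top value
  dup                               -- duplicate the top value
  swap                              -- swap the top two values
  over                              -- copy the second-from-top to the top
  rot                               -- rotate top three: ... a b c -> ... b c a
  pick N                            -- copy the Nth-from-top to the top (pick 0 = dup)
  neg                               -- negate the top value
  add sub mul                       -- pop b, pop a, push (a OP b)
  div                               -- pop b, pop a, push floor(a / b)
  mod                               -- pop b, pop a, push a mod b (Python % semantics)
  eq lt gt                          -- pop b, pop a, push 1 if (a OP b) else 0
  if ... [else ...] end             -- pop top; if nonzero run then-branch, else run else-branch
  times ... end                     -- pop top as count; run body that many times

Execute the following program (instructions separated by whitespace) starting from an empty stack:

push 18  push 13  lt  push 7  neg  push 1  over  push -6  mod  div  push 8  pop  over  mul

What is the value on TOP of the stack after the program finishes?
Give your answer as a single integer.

After 'push 18': [18]
After 'push 13': [18, 13]
After 'lt': [0]
After 'push 7': [0, 7]
After 'neg': [0, -7]
After 'push 1': [0, -7, 1]
After 'over': [0, -7, 1, -7]
After 'push -6': [0, -7, 1, -7, -6]
After 'mod': [0, -7, 1, -1]
After 'div': [0, -7, -1]
After 'push 8': [0, -7, -1, 8]
After 'pop': [0, -7, -1]
After 'over': [0, -7, -1, -7]
After 'mul': [0, -7, 7]

Answer: 7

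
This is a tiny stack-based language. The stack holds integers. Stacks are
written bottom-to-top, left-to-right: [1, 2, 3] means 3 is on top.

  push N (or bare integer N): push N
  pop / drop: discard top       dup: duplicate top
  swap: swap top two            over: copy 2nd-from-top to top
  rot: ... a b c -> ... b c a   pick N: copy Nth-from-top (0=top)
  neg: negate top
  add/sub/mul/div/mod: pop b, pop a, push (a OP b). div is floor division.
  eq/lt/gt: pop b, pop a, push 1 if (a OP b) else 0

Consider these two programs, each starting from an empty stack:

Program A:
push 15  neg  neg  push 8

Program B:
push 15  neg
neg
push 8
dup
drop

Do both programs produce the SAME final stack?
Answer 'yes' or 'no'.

Program A trace:
  After 'push 15': [15]
  After 'neg': [-15]
  After 'neg': [15]
  After 'push 8': [15, 8]
Program A final stack: [15, 8]

Program B trace:
  After 'push 15': [15]
  After 'neg': [-15]
  After 'neg': [15]
  After 'push 8': [15, 8]
  After 'dup': [15, 8, 8]
  After 'drop': [15, 8]
Program B final stack: [15, 8]
Same: yes

Answer: yes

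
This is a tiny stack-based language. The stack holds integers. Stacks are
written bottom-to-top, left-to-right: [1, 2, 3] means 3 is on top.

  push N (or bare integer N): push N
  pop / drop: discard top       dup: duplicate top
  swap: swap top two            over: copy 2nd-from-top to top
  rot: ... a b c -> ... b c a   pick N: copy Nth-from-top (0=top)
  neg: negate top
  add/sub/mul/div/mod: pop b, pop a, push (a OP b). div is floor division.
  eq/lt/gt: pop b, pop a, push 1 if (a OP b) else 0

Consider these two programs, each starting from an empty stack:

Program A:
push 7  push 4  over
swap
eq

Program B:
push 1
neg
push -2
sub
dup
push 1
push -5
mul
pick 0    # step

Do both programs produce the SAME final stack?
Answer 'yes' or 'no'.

Program A trace:
  After 'push 7': [7]
  After 'push 4': [7, 4]
  After 'over': [7, 4, 7]
  After 'swap': [7, 7, 4]
  After 'eq': [7, 0]
Program A final stack: [7, 0]

Program B trace:
  After 'push 1': [1]
  After 'neg': [-1]
  After 'push -2': [-1, -2]
  After 'sub': [1]
  After 'dup': [1, 1]
  After 'push 1': [1, 1, 1]
  After 'push -5': [1, 1, 1, -5]
  After 'mul': [1, 1, -5]
  After 'pick 0': [1, 1, -5, -5]
Program B final stack: [1, 1, -5, -5]
Same: no

Answer: no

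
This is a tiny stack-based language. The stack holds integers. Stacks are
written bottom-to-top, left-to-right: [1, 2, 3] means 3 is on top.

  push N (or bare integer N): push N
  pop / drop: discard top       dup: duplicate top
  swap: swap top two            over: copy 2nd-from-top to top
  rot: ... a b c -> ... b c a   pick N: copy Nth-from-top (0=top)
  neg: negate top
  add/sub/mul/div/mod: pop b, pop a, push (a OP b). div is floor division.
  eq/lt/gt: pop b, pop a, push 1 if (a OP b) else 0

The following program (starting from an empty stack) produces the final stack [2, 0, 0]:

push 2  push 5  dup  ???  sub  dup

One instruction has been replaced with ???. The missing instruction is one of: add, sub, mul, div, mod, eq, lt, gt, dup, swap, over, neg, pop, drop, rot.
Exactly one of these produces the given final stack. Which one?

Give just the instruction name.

Answer: swap

Derivation:
Stack before ???: [2, 5, 5]
Stack after ???:  [2, 5, 5]
The instruction that transforms [2, 5, 5] -> [2, 5, 5] is: swap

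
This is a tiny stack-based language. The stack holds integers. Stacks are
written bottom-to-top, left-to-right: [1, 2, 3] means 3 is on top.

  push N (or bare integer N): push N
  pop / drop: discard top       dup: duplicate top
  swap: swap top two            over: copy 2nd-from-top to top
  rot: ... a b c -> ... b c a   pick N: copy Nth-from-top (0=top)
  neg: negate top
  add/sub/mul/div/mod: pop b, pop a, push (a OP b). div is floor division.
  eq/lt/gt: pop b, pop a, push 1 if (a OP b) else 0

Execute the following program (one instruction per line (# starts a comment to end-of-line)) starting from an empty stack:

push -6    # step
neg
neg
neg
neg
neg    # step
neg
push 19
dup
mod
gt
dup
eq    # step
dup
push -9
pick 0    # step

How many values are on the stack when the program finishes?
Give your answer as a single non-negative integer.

After 'push -6': stack = [-6] (depth 1)
After 'neg': stack = [6] (depth 1)
After 'neg': stack = [-6] (depth 1)
After 'neg': stack = [6] (depth 1)
After 'neg': stack = [-6] (depth 1)
After 'neg': stack = [6] (depth 1)
After 'neg': stack = [-6] (depth 1)
After 'push 19': stack = [-6, 19] (depth 2)
After 'dup': stack = [-6, 19, 19] (depth 3)
After 'mod': stack = [-6, 0] (depth 2)
After 'gt': stack = [0] (depth 1)
After 'dup': stack = [0, 0] (depth 2)
After 'eq': stack = [1] (depth 1)
After 'dup': stack = [1, 1] (depth 2)
After 'push -9': stack = [1, 1, -9] (depth 3)
After 'pick 0': stack = [1, 1, -9, -9] (depth 4)

Answer: 4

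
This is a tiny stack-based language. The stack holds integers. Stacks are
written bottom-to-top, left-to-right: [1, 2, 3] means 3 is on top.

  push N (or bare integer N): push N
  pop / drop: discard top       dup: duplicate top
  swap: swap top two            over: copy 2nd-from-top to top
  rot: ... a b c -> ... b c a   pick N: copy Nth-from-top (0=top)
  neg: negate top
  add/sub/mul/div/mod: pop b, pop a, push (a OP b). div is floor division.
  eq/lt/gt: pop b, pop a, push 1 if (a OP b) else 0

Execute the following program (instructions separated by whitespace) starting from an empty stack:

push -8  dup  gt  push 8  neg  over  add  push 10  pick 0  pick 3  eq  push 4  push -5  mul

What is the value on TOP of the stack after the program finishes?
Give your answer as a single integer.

After 'push -8': [-8]
After 'dup': [-8, -8]
After 'gt': [0]
After 'push 8': [0, 8]
After 'neg': [0, -8]
After 'over': [0, -8, 0]
After 'add': [0, -8]
After 'push 10': [0, -8, 10]
After 'pick 0': [0, -8, 10, 10]
After 'pick 3': [0, -8, 10, 10, 0]
After 'eq': [0, -8, 10, 0]
After 'push 4': [0, -8, 10, 0, 4]
After 'push -5': [0, -8, 10, 0, 4, -5]
After 'mul': [0, -8, 10, 0, -20]

Answer: -20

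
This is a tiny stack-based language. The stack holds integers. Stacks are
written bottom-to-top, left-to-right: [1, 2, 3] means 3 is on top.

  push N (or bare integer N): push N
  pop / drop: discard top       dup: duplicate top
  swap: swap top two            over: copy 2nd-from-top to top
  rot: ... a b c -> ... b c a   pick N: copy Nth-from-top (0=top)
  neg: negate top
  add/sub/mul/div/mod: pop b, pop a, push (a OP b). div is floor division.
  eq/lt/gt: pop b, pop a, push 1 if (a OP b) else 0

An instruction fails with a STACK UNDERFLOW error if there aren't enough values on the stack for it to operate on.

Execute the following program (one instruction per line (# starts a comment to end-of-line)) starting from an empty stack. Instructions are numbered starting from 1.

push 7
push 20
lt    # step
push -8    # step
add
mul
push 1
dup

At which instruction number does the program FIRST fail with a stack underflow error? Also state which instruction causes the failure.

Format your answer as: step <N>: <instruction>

Answer: step 6: mul

Derivation:
Step 1 ('push 7'): stack = [7], depth = 1
Step 2 ('push 20'): stack = [7, 20], depth = 2
Step 3 ('lt'): stack = [1], depth = 1
Step 4 ('push -8'): stack = [1, -8], depth = 2
Step 5 ('add'): stack = [-7], depth = 1
Step 6 ('mul'): needs 2 value(s) but depth is 1 — STACK UNDERFLOW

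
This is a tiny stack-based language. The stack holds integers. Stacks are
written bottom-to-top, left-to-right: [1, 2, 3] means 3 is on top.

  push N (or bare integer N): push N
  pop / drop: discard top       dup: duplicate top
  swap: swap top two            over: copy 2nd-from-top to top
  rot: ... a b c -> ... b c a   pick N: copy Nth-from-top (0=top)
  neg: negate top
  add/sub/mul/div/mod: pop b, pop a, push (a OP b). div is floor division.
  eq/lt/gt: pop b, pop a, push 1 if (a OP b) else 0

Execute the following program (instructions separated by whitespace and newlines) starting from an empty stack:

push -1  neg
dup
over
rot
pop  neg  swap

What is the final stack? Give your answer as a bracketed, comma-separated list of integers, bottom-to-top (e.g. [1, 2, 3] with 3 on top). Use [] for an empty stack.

After 'push -1': [-1]
After 'neg': [1]
After 'dup': [1, 1]
After 'over': [1, 1, 1]
After 'rot': [1, 1, 1]
After 'pop': [1, 1]
After 'neg': [1, -1]
After 'swap': [-1, 1]

Answer: [-1, 1]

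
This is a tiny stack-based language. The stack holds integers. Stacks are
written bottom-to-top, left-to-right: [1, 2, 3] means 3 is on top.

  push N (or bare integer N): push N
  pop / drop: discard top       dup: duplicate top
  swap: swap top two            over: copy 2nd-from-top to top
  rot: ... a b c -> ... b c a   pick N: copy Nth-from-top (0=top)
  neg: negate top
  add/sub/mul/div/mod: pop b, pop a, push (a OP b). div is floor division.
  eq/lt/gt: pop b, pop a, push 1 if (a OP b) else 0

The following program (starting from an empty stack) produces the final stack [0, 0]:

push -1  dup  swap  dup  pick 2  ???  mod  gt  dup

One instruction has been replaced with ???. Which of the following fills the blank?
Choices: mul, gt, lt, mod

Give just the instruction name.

Answer: mul

Derivation:
Stack before ???: [-1, -1, -1, -1]
Stack after ???:  [-1, -1, 1]
Checking each choice:
  mul: MATCH
  gt: modulo by zero
  lt: modulo by zero
  mod: modulo by zero


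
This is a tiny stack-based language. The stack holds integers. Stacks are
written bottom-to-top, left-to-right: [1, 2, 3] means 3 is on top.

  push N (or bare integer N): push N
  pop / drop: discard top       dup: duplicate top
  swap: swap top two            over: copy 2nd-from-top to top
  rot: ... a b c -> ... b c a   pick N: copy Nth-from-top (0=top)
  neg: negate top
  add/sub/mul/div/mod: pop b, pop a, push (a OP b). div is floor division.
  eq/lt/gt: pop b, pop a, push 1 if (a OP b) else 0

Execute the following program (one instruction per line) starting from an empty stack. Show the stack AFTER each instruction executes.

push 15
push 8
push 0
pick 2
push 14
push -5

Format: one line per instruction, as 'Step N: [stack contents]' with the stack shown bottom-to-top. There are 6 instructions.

Step 1: [15]
Step 2: [15, 8]
Step 3: [15, 8, 0]
Step 4: [15, 8, 0, 15]
Step 5: [15, 8, 0, 15, 14]
Step 6: [15, 8, 0, 15, 14, -5]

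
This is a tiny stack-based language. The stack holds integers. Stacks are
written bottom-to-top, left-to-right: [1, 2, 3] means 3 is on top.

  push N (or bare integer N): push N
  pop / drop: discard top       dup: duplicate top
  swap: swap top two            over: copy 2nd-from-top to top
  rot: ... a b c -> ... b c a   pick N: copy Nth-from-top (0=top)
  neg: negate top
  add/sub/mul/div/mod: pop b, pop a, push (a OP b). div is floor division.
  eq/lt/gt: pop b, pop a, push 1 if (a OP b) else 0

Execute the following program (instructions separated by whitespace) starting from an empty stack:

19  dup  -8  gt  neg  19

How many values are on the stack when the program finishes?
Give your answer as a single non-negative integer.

After 'push 19': stack = [19] (depth 1)
After 'dup': stack = [19, 19] (depth 2)
After 'push -8': stack = [19, 19, -8] (depth 3)
After 'gt': stack = [19, 1] (depth 2)
After 'neg': stack = [19, -1] (depth 2)
After 'push 19': stack = [19, -1, 19] (depth 3)

Answer: 3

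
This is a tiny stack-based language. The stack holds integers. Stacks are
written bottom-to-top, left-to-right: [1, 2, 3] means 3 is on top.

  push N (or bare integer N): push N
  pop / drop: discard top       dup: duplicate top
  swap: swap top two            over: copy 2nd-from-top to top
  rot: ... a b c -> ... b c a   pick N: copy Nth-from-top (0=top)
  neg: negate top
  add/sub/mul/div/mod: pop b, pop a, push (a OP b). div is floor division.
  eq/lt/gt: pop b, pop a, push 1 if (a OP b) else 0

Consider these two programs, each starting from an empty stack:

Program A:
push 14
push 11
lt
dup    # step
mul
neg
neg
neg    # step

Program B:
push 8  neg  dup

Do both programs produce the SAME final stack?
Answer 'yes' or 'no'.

Answer: no

Derivation:
Program A trace:
  After 'push 14': [14]
  After 'push 11': [14, 11]
  After 'lt': [0]
  After 'dup': [0, 0]
  After 'mul': [0]
  After 'neg': [0]
  After 'neg': [0]
  After 'neg': [0]
Program A final stack: [0]

Program B trace:
  After 'push 8': [8]
  After 'neg': [-8]
  After 'dup': [-8, -8]
Program B final stack: [-8, -8]
Same: no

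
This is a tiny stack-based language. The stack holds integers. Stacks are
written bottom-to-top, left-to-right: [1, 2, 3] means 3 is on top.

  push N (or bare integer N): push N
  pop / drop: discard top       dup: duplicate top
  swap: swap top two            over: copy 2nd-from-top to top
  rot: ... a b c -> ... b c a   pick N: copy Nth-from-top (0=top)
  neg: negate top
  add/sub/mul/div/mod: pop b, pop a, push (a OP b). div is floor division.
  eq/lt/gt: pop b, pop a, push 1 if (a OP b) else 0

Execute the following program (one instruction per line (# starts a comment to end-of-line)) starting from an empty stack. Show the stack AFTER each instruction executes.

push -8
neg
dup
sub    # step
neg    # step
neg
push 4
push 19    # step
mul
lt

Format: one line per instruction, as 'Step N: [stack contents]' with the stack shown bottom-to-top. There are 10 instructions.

Step 1: [-8]
Step 2: [8]
Step 3: [8, 8]
Step 4: [0]
Step 5: [0]
Step 6: [0]
Step 7: [0, 4]
Step 8: [0, 4, 19]
Step 9: [0, 76]
Step 10: [1]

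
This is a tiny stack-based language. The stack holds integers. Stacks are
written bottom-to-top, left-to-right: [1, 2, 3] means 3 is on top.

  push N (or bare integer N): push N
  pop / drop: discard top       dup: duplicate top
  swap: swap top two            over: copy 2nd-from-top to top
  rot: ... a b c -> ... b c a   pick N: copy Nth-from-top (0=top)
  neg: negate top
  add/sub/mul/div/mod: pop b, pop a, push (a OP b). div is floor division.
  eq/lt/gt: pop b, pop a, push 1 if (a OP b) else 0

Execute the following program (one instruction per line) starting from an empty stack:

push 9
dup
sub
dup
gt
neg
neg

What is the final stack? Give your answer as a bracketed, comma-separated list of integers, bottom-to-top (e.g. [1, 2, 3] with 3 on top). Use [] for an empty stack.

Answer: [0]

Derivation:
After 'push 9': [9]
After 'dup': [9, 9]
After 'sub': [0]
After 'dup': [0, 0]
After 'gt': [0]
After 'neg': [0]
After 'neg': [0]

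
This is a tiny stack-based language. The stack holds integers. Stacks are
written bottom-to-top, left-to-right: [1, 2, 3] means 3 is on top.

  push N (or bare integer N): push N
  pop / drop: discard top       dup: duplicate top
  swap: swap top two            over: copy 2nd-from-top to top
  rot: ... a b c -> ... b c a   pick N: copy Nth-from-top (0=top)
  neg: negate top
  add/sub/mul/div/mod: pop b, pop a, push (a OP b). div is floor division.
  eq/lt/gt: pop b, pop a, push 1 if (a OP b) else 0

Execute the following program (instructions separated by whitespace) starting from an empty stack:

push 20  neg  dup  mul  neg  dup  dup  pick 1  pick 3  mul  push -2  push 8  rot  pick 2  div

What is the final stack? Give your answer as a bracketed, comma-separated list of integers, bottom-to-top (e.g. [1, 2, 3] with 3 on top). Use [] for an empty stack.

Answer: [-400, -400, -400, -2, 8, -80000]

Derivation:
After 'push 20': [20]
After 'neg': [-20]
After 'dup': [-20, -20]
After 'mul': [400]
After 'neg': [-400]
After 'dup': [-400, -400]
After 'dup': [-400, -400, -400]
After 'pick 1': [-400, -400, -400, -400]
After 'pick 3': [-400, -400, -400, -400, -400]
After 'mul': [-400, -400, -400, 160000]
After 'push -2': [-400, -400, -400, 160000, -2]
After 'push 8': [-400, -400, -400, 160000, -2, 8]
After 'rot': [-400, -400, -400, -2, 8, 160000]
After 'pick 2': [-400, -400, -400, -2, 8, 160000, -2]
After 'div': [-400, -400, -400, -2, 8, -80000]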